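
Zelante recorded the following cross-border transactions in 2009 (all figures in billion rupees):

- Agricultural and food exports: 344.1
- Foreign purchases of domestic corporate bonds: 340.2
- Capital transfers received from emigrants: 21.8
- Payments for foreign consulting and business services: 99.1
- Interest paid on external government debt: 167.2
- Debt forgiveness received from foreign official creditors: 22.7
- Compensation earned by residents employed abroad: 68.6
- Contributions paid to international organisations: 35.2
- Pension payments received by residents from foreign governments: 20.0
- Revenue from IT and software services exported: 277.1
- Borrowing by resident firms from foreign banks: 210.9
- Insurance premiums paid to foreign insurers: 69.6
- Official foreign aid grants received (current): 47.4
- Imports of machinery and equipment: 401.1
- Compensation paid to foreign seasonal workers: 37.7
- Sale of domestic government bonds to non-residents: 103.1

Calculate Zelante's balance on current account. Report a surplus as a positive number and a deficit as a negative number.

-52.7

Goods: -401.1 + 344.1 = -57.0
Services: -99.1 - 69.6 + 277.1 = 108.4
Primary income: 68.6 - 37.7 - 167.2 = -136.3
Secondary income: 20.0 + 47.4 - 35.2 = 32.2
Current account = (-57.0) + 108.4 + (-136.3) + 32.2 = -52.7
(Excluded from the current account — financial account: foreign purchases of domestic corporate bonds 340.2, borrowing by resident firms from foreign banks 210.9, sale of domestic government bonds to non-residents 103.1; capital account: capital transfers received from emigrants 21.8, debt forgiveness received from foreign official creditors 22.7.)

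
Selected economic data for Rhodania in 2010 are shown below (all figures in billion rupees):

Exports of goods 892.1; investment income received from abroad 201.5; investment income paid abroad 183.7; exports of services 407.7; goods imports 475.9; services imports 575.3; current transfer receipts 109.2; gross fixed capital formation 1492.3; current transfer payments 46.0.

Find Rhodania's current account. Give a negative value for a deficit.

329.6

Goods balance = 892.1 - 475.9 = 416.2
Services balance = 407.7 - 575.3 = -167.6
Trade balance (goods + services) = 416.2 + (-167.6) = 248.6
Net primary income = 201.5 - 183.7 = 17.8
Net secondary income = 109.2 - 46.0 = 63.2
Current account = 248.6 + 17.8 + 63.2 = 329.6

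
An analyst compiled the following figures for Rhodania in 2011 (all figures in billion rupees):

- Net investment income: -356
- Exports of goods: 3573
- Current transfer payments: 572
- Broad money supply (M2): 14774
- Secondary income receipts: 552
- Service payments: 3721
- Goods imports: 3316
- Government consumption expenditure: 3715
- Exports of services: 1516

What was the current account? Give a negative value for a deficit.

Goods balance = 3573 - 3316 = 257
Services balance = 1516 - 3721 = -2205
Trade balance (goods + services) = 257 + (-2205) = -1948
Net primary income = -356
Net secondary income = 552 - 572 = -20
Current account = -1948 + (-356) + (-20) = -2324

-2324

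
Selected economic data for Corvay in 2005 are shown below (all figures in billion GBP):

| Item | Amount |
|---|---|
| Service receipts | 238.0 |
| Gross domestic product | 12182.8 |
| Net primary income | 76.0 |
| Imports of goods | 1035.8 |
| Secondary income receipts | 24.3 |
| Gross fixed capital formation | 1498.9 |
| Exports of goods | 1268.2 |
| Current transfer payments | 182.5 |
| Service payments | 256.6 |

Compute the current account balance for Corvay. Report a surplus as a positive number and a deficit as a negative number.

131.6

Goods balance = 1268.2 - 1035.8 = 232.4
Services balance = 238.0 - 256.6 = -18.6
Trade balance (goods + services) = 232.4 + (-18.6) = 213.8
Net primary income = 76.0
Net secondary income = 24.3 - 182.5 = -158.2
Current account = 213.8 + 76.0 + (-158.2) = 131.6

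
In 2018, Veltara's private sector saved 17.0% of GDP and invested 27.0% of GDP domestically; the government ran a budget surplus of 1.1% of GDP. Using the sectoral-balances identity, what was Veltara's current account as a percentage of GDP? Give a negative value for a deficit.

-8.9

By the sectoral-balances identity, CA = (S_private - I) + (T - G).
Private balance = 17.0 - 27.0 = -10.0
Government balance (T - G) = 1.1
CA = -10.0 + 1.1 = -8.9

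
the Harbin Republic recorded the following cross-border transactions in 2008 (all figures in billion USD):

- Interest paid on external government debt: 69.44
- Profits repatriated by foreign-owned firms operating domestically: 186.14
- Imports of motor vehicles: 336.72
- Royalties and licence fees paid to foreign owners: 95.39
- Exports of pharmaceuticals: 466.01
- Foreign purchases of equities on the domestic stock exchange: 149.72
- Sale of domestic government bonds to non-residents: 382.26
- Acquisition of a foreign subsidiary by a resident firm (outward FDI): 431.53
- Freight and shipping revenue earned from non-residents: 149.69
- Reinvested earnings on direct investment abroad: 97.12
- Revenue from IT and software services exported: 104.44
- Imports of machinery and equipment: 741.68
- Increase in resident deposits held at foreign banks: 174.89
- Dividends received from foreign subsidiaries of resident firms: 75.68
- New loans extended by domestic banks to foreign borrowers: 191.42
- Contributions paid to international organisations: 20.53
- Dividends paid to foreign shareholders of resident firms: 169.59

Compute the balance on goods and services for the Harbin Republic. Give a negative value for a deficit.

-453.65

Goods: -741.68 - 336.72 + 466.01 = -612.39
Services: 104.44 + 149.69 - 95.39 = 158.74
Trade balance = -612.39 + 158.74 = -453.65
(Excluded from the trade balance — primary income: interest paid on external government debt 69.44, profits repatriated by foreign-owned firms operating domestically 186.14, reinvested earnings on direct investment abroad 97.12, dividends received from foreign subsidiaries of resident firms 75.68, dividends paid to foreign shareholders of resident firms 169.59; financial account: foreign purchases of equities on the domestic stock exchange 149.72, sale of domestic government bonds to non-residents 382.26, acquisition of a foreign subsidiary by a resident firm (outward FDI) 431.53, increase in resident deposits held at foreign banks 174.89, new loans extended by domestic banks to foreign borrowers 191.42; secondary income: contributions paid to international organisations 20.53.)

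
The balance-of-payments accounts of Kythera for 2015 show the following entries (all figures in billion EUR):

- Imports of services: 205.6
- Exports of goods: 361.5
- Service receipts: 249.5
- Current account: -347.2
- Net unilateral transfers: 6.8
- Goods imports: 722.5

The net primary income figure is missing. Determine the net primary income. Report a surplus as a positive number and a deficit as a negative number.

-36.9

Current account = goods balance + services balance + net primary income + net secondary income
Sum of the known components = -310.3
Net primary income = CA - (known components) = -347.2 - (-310.3) = -36.9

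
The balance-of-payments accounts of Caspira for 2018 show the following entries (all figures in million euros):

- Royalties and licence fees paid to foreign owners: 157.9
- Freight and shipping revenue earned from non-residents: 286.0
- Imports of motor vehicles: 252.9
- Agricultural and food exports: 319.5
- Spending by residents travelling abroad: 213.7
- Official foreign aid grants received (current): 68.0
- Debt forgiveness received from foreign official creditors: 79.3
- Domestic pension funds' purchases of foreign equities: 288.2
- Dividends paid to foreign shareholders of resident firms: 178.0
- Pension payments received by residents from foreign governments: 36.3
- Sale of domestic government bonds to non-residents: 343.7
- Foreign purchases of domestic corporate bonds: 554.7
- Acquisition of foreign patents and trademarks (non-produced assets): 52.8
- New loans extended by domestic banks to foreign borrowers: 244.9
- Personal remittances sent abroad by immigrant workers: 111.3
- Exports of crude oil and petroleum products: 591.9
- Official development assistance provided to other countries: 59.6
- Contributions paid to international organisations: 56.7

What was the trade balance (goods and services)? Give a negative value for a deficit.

Goods: 591.9 - 252.9 + 319.5 = 658.5
Services: 286.0 - 213.7 - 157.9 = -85.6
Trade balance = 658.5 + (-85.6) = 572.9
(Excluded from the trade balance — secondary income: official foreign aid grants received (current) 68.0, pension payments received by residents from foreign governments 36.3, personal remittances sent abroad by immigrant workers 111.3, official development assistance provided to other countries 59.6, contributions paid to international organisations 56.7; capital account: debt forgiveness received from foreign official creditors 79.3, acquisition of foreign patents and trademarks (non-produced assets) 52.8; financial account: domestic pension funds' purchases of foreign equities 288.2, sale of domestic government bonds to non-residents 343.7, foreign purchases of domestic corporate bonds 554.7, new loans extended by domestic banks to foreign borrowers 244.9; primary income: dividends paid to foreign shareholders of resident firms 178.0.)

572.9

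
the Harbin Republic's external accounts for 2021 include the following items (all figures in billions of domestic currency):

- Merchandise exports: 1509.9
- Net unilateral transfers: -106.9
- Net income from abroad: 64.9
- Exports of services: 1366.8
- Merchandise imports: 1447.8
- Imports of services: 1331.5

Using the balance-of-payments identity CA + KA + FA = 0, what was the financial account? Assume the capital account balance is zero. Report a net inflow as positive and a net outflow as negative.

-55.4

Goods balance = 1509.9 - 1447.8 = 62.1
Services balance = 1366.8 - 1331.5 = 35.3
Trade balance (goods + services) = 62.1 + 35.3 = 97.4
Net primary income = 64.9
Net secondary income = -106.9
Current account = 97.4 + 64.9 + (-106.9) = 55.4
Financial account = -(55.4) = -55.4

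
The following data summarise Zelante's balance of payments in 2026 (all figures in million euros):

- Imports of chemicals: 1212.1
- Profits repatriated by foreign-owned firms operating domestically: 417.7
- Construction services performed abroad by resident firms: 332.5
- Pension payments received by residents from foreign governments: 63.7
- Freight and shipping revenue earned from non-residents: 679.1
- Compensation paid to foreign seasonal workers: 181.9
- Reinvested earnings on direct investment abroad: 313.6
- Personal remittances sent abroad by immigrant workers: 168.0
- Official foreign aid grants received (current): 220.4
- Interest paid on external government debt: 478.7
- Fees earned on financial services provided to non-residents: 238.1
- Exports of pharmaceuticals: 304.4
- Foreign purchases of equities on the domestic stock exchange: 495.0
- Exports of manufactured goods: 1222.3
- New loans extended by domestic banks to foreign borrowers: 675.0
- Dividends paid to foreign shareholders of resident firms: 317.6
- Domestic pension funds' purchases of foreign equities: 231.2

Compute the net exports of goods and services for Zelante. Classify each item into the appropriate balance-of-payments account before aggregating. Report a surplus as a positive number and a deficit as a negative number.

Goods: 1222.3 - 1212.1 + 304.4 = 314.6
Services: 238.1 + 332.5 + 679.1 = 1249.7
Trade balance = 314.6 + 1249.7 = 1564.3
(Excluded from the trade balance — primary income: profits repatriated by foreign-owned firms operating domestically 417.7, compensation paid to foreign seasonal workers 181.9, reinvested earnings on direct investment abroad 313.6, interest paid on external government debt 478.7, dividends paid to foreign shareholders of resident firms 317.6; secondary income: pension payments received by residents from foreign governments 63.7, personal remittances sent abroad by immigrant workers 168.0, official foreign aid grants received (current) 220.4; financial account: foreign purchases of equities on the domestic stock exchange 495.0, new loans extended by domestic banks to foreign borrowers 675.0, domestic pension funds' purchases of foreign equities 231.2.)

1564.3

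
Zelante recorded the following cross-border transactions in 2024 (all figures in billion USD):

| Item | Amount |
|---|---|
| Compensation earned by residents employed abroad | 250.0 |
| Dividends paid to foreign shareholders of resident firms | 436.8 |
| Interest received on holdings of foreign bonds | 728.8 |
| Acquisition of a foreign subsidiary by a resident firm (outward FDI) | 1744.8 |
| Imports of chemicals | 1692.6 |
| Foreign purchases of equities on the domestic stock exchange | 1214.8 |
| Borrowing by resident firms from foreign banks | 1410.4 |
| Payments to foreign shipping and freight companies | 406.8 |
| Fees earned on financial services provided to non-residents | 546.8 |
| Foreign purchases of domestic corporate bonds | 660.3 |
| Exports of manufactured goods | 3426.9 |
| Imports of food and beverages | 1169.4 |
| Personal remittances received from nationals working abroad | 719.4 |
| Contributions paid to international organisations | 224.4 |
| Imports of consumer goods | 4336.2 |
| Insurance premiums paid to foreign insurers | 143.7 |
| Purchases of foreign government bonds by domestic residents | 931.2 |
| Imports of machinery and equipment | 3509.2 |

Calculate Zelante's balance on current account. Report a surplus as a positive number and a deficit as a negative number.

-6247.2

Goods: 3426.9 - 1692.6 - 1169.4 - 3509.2 - 4336.2 = -7280.5
Services: -143.7 + 546.8 - 406.8 = -3.7
Primary income: 250.0 + 728.8 - 436.8 = 542.0
Secondary income: -224.4 + 719.4 = 495.0
Current account = (-7280.5) + (-3.7) + 542.0 + 495.0 = -6247.2
(Excluded from the current account — financial account: acquisition of a foreign subsidiary by a resident firm (outward FDI) 1744.8, foreign purchases of equities on the domestic stock exchange 1214.8, borrowing by resident firms from foreign banks 1410.4, foreign purchases of domestic corporate bonds 660.3, purchases of foreign government bonds by domestic residents 931.2.)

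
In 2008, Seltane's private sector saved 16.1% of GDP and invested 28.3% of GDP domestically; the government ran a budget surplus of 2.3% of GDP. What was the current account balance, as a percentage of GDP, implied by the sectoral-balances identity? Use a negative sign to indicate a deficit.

-9.9

By the sectoral-balances identity, CA = (S_private - I) + (T - G).
Private balance = 16.1 - 28.3 = -12.2
Government balance (T - G) = 2.3
CA = -12.2 + 2.3 = -9.9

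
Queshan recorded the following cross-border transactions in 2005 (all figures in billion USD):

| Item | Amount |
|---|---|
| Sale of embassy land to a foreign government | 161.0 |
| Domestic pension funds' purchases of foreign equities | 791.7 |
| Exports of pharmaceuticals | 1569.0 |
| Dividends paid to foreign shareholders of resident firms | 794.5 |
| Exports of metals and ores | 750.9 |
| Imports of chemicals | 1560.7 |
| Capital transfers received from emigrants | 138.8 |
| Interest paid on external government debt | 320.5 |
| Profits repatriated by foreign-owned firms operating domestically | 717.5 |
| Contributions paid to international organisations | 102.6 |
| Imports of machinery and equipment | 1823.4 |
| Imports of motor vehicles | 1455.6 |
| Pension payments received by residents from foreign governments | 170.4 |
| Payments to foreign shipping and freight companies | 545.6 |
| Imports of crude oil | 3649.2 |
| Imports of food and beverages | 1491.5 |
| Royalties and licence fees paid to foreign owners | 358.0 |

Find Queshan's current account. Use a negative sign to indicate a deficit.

-10328.8

Goods: 750.9 - 1823.4 - 1455.6 - 1560.7 + 1569.0 - 1491.5 - 3649.2 = -7660.5
Services: -545.6 - 358.0 = -903.6
Primary income: -717.5 - 320.5 - 794.5 = -1832.5
Secondary income: -102.6 + 170.4 = 67.8
Current account = (-7660.5) + (-903.6) + (-1832.5) + 67.8 = -10328.8
(Excluded from the current account — capital account: sale of embassy land to a foreign government 161.0, capital transfers received from emigrants 138.8; financial account: domestic pension funds' purchases of foreign equities 791.7.)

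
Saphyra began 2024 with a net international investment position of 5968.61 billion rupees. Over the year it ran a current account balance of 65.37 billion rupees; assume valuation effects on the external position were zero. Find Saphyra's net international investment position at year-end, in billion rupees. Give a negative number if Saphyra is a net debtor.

With no valuation effects, change in NIIP = current account = 65.37
End-of-year NIIP = 5968.61 + 65.37 = 6033.98

6033.98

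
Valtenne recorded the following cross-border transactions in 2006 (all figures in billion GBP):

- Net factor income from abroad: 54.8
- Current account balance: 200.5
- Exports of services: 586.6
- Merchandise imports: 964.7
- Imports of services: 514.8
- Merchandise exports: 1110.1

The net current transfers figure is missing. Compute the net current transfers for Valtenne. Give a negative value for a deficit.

-71.5

Current account = goods balance + services balance + net primary income + net secondary income
Sum of the known components = 272.0
Net current transfers = CA - (known components) = 200.5 - 272.0 = -71.5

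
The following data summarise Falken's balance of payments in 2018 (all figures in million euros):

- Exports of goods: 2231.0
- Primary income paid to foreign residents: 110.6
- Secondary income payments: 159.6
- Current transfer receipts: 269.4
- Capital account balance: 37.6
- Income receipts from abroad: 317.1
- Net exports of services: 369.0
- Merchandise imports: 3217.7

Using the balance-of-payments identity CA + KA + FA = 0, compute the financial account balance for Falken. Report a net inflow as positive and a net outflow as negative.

Goods balance = 2231.0 - 3217.7 = -986.7
Services balance = 369.0
Trade balance (goods + services) = -986.7 + 369.0 = -617.7
Net primary income = 317.1 - 110.6 = 206.5
Net secondary income = 269.4 - 159.6 = 109.8
Current account = -617.7 + 206.5 + 109.8 = -301.4
Financial account = -(-301.4 + 37.6) = 263.8

263.8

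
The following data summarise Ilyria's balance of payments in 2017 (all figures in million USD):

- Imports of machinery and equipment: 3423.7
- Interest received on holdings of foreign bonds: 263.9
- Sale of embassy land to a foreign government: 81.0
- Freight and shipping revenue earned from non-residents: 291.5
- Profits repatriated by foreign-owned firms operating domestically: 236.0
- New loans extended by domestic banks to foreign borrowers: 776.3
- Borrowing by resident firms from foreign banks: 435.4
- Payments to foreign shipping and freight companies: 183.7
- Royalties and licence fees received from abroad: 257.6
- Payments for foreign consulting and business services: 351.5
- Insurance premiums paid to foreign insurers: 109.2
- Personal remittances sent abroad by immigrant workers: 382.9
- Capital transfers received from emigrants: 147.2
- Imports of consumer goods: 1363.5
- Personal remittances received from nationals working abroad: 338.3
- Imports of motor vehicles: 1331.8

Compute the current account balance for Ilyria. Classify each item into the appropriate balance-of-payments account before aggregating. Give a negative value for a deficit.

Goods: -1363.5 - 1331.8 - 3423.7 = -6119.0
Services: -351.5 + 257.6 + 291.5 - 183.7 - 109.2 = -95.3
Primary income: -236.0 + 263.9 = 27.9
Secondary income: 338.3 - 382.9 = -44.6
Current account = (-6119.0) + (-95.3) + 27.9 + (-44.6) = -6231.0
(Excluded from the current account — capital account: sale of embassy land to a foreign government 81.0, capital transfers received from emigrants 147.2; financial account: new loans extended by domestic banks to foreign borrowers 776.3, borrowing by resident firms from foreign banks 435.4.)

-6231.0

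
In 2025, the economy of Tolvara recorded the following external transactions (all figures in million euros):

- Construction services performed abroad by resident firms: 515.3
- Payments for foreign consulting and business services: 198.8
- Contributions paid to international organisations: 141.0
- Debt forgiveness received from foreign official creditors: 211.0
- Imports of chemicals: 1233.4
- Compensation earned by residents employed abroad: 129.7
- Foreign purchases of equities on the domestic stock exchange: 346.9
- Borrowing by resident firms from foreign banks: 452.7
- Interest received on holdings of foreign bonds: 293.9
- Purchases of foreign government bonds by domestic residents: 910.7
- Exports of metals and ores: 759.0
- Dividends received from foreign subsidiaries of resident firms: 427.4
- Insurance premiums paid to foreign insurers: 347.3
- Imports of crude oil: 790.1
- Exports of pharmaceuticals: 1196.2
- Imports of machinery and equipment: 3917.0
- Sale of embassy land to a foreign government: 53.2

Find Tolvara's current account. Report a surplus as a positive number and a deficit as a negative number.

Goods: -790.1 - 1233.4 + 1196.2 - 3917.0 + 759.0 = -3985.3
Services: -347.3 + 515.3 - 198.8 = -30.8
Primary income: 293.9 + 129.7 + 427.4 = 851.0
Secondary income: -141.0
Current account = (-3985.3) + (-30.8) + 851.0 + (-141.0) = -3306.1
(Excluded from the current account — capital account: debt forgiveness received from foreign official creditors 211.0, sale of embassy land to a foreign government 53.2; financial account: foreign purchases of equities on the domestic stock exchange 346.9, borrowing by resident firms from foreign banks 452.7, purchases of foreign government bonds by domestic residents 910.7.)

-3306.1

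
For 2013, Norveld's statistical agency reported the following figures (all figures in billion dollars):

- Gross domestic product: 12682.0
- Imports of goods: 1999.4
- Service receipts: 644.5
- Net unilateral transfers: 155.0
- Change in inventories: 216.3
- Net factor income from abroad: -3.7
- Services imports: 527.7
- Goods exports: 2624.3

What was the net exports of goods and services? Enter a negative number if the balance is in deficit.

741.7

Goods balance = 2624.3 - 1999.4 = 624.9
Services balance = 644.5 - 527.7 = 116.8
Trade balance (goods + services) = 624.9 + 116.8 = 741.7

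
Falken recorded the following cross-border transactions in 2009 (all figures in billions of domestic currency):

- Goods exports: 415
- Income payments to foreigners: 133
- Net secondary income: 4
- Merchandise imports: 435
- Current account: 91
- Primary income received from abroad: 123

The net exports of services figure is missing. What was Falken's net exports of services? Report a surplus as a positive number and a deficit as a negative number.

Current account = goods balance + services balance + net primary income + net secondary income
Sum of the known components = -26
Net exports of services = CA - (known components) = 91 - (-26) = 117

117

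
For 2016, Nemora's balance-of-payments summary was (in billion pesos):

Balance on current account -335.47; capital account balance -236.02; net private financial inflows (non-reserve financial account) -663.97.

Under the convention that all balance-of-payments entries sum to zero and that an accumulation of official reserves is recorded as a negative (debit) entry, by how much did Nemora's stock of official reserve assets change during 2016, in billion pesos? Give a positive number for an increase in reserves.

Official reserve transactions balance = -((-335.47) + (-236.02) + (-663.97)) = 1235.46
An accumulation of reserves is recorded as a debit (negative entry), so the change in the stock of reserves is the negative of that balance.
Change in official reserves = -(1235.46) = -1235.46

-1235.46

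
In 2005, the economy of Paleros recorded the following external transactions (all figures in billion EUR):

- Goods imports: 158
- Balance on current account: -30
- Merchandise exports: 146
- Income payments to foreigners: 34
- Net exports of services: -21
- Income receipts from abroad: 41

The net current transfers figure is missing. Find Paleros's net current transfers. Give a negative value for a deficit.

Current account = goods balance + services balance + net primary income + net secondary income
Sum of the known components = -26
Net current transfers = CA - (known components) = -30 - (-26) = -4

-4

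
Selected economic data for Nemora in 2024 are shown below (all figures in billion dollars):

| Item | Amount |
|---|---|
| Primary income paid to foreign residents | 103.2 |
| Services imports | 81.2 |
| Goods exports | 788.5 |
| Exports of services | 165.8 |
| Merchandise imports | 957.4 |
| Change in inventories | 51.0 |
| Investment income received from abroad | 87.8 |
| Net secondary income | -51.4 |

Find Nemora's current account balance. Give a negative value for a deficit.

Goods balance = 788.5 - 957.4 = -168.9
Services balance = 165.8 - 81.2 = 84.6
Trade balance (goods + services) = -168.9 + 84.6 = -84.3
Net primary income = 87.8 - 103.2 = -15.4
Net secondary income = -51.4
Current account = -84.3 + (-15.4) + (-51.4) = -151.1

-151.1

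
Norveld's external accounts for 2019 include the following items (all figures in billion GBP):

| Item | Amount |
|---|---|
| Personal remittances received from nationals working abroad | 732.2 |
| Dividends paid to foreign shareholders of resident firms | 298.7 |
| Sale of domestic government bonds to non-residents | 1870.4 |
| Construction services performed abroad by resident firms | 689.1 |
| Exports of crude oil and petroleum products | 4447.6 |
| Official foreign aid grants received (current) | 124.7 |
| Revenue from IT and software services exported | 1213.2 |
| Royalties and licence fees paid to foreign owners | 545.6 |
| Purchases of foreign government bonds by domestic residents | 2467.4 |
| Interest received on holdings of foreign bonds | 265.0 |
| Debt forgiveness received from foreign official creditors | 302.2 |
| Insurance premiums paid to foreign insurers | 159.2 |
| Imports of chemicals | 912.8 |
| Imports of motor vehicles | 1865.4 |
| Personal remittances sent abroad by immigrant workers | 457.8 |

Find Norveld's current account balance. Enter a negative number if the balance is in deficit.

Goods: 4447.6 - 912.8 - 1865.4 = 1669.4
Services: 1213.2 + 689.1 - 159.2 - 545.6 = 1197.5
Primary income: -298.7 + 265.0 = -33.7
Secondary income: 124.7 + 732.2 - 457.8 = 399.1
Current account = 1669.4 + 1197.5 + (-33.7) + 399.1 = 3232.3
(Excluded from the current account — financial account: sale of domestic government bonds to non-residents 1870.4, purchases of foreign government bonds by domestic residents 2467.4; capital account: debt forgiveness received from foreign official creditors 302.2.)

3232.3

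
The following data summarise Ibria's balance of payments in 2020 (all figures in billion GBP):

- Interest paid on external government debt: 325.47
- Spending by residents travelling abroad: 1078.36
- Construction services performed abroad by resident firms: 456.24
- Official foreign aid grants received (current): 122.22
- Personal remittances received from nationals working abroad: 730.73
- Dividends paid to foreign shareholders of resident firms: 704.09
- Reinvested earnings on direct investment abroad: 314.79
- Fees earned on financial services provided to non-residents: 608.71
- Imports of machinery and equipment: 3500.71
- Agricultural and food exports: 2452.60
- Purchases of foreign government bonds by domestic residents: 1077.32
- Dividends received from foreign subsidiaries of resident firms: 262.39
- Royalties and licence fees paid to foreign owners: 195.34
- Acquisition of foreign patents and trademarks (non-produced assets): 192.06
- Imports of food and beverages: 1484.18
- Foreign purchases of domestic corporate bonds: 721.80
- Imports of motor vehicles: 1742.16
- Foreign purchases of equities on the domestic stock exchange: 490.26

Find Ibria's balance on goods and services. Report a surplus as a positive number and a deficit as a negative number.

Goods: -1484.18 + 2452.60 - 1742.16 - 3500.71 = -4274.45
Services: -1078.36 + 608.71 - 195.34 + 456.24 = -208.75
Trade balance = -4274.45 + (-208.75) = -4483.20
(Excluded from the trade balance — primary income: interest paid on external government debt 325.47, dividends paid to foreign shareholders of resident firms 704.09, reinvested earnings on direct investment abroad 314.79, dividends received from foreign subsidiaries of resident firms 262.39; secondary income: official foreign aid grants received (current) 122.22, personal remittances received from nationals working abroad 730.73; financial account: purchases of foreign government bonds by domestic residents 1077.32, foreign purchases of domestic corporate bonds 721.80, foreign purchases of equities on the domestic stock exchange 490.26; capital account: acquisition of foreign patents and trademarks (non-produced assets) 192.06.)

-4483.20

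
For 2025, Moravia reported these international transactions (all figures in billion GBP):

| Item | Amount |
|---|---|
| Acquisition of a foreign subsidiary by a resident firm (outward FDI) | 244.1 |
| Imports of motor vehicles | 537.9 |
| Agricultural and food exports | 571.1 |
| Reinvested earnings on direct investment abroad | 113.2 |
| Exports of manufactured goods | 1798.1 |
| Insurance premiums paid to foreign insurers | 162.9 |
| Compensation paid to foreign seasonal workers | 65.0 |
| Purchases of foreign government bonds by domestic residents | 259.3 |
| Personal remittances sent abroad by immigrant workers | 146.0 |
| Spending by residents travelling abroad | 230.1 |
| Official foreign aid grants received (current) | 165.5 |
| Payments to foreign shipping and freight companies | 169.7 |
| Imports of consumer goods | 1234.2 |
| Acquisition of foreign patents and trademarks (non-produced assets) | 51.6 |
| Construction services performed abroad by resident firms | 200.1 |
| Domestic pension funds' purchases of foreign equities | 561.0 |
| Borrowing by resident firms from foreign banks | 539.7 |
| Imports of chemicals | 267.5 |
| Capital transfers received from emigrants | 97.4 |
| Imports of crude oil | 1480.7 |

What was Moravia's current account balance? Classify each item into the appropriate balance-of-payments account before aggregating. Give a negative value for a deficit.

Goods: -537.9 - 267.5 - 1480.7 + 1798.1 - 1234.2 + 571.1 = -1151.1
Services: -162.9 - 230.1 - 169.7 + 200.1 = -362.6
Primary income: 113.2 - 65.0 = 48.2
Secondary income: -146.0 + 165.5 = 19.5
Current account = (-1151.1) + (-362.6) + 48.2 + 19.5 = -1446.0
(Excluded from the current account — financial account: acquisition of a foreign subsidiary by a resident firm (outward FDI) 244.1, purchases of foreign government bonds by domestic residents 259.3, domestic pension funds' purchases of foreign equities 561.0, borrowing by resident firms from foreign banks 539.7; capital account: acquisition of foreign patents and trademarks (non-produced assets) 51.6, capital transfers received from emigrants 97.4.)

-1446.0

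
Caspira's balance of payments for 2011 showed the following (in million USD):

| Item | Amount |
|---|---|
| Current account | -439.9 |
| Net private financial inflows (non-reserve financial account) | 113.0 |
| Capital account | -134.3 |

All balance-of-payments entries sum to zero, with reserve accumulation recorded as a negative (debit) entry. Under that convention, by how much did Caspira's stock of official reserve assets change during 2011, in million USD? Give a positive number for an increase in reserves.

Official reserve transactions balance = -((-439.9) + (-134.3) + 113.0) = 461.2
An accumulation of reserves is recorded as a debit (negative entry), so the change in the stock of reserves is the negative of that balance.
Change in official reserves = -(461.2) = -461.2

-461.2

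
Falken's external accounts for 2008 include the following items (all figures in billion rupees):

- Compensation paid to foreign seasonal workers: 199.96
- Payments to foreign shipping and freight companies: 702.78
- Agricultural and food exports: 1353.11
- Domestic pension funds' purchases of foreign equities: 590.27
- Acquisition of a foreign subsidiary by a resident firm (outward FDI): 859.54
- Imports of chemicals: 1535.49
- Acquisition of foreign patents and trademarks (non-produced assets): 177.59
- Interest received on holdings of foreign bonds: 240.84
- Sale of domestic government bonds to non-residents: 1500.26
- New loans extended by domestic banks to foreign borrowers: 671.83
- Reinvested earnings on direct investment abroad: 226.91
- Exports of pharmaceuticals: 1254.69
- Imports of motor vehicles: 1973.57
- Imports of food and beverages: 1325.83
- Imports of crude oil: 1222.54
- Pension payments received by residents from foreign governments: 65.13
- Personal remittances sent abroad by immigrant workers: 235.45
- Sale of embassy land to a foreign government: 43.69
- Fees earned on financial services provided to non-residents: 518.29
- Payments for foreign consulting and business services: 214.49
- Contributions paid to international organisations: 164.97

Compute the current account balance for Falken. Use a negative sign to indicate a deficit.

Goods: -1222.54 - 1973.57 - 1535.49 + 1254.69 - 1325.83 + 1353.11 = -3449.63
Services: -214.49 - 702.78 + 518.29 = -398.98
Primary income: -199.96 + 226.91 + 240.84 = 267.79
Secondary income: -164.97 - 235.45 + 65.13 = -335.29
Current account = (-3449.63) + (-398.98) + 267.79 + (-335.29) = -3916.11
(Excluded from the current account — financial account: domestic pension funds' purchases of foreign equities 590.27, acquisition of a foreign subsidiary by a resident firm (outward FDI) 859.54, sale of domestic government bonds to non-residents 1500.26, new loans extended by domestic banks to foreign borrowers 671.83; capital account: acquisition of foreign patents and trademarks (non-produced assets) 177.59, sale of embassy land to a foreign government 43.69.)

-3916.11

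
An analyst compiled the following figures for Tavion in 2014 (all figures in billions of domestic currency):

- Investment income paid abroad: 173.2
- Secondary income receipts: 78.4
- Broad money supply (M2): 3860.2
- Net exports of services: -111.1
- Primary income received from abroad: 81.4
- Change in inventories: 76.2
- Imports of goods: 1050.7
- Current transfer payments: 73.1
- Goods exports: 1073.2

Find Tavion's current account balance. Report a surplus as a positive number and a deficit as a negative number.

-175.1

Goods balance = 1073.2 - 1050.7 = 22.5
Services balance = -111.1
Trade balance (goods + services) = 22.5 + (-111.1) = -88.6
Net primary income = 81.4 - 173.2 = -91.8
Net secondary income = 78.4 - 73.1 = 5.3
Current account = -88.6 + (-91.8) + 5.3 = -175.1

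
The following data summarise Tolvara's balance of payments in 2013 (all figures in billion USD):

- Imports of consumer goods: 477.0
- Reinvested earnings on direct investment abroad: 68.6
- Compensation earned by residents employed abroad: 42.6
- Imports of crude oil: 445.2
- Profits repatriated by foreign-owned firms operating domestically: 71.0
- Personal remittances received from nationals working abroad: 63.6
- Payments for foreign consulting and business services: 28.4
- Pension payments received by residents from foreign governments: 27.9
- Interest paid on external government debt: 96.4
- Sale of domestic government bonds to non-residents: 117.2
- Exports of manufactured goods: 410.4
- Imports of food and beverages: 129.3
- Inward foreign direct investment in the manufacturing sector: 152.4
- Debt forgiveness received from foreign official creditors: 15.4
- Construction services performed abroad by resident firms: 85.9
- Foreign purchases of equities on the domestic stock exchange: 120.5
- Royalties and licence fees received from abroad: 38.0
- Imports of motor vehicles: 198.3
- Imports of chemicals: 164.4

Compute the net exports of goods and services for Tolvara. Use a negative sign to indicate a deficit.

-908.3

Goods: -198.3 - 445.2 - 164.4 + 410.4 - 477.0 - 129.3 = -1003.8
Services: -28.4 + 38.0 + 85.9 = 95.5
Trade balance = -1003.8 + 95.5 = -908.3
(Excluded from the trade balance — primary income: reinvested earnings on direct investment abroad 68.6, compensation earned by residents employed abroad 42.6, profits repatriated by foreign-owned firms operating domestically 71.0, interest paid on external government debt 96.4; secondary income: personal remittances received from nationals working abroad 63.6, pension payments received by residents from foreign governments 27.9; financial account: sale of domestic government bonds to non-residents 117.2, inward foreign direct investment in the manufacturing sector 152.4, foreign purchases of equities on the domestic stock exchange 120.5; capital account: debt forgiveness received from foreign official creditors 15.4.)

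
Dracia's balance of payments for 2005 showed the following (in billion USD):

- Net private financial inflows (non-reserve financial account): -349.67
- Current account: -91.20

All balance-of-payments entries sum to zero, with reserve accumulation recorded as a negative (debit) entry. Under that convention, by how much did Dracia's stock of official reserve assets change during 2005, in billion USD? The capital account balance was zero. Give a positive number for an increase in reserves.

-440.87

Official reserve transactions balance = -((-91.20) + (-349.67)) = 440.87
An accumulation of reserves is recorded as a debit (negative entry), so the change in the stock of reserves is the negative of that balance.
Change in official reserves = -(440.87) = -440.87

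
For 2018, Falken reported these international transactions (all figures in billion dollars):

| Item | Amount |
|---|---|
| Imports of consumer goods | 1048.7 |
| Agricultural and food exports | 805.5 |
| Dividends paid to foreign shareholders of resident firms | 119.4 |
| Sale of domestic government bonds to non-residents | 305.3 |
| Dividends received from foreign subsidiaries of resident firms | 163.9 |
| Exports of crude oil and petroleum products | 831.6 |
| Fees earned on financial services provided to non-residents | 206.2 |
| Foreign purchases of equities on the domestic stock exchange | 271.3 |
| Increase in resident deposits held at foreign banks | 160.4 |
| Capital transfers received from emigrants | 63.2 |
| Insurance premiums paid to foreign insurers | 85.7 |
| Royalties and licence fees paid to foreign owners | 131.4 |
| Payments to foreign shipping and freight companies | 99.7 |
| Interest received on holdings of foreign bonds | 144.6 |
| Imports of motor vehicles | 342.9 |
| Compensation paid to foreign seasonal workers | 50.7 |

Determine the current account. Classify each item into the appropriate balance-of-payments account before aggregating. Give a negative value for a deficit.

Goods: 805.5 + 831.6 - 1048.7 - 342.9 = 245.5
Services: -99.7 + 206.2 - 85.7 - 131.4 = -110.6
Primary income: 163.9 - 50.7 - 119.4 + 144.6 = 138.4
Current account = 245.5 + (-110.6) + 138.4 = 273.3
(Excluded from the current account — financial account: sale of domestic government bonds to non-residents 305.3, foreign purchases of equities on the domestic stock exchange 271.3, increase in resident deposits held at foreign banks 160.4; capital account: capital transfers received from emigrants 63.2.)

273.3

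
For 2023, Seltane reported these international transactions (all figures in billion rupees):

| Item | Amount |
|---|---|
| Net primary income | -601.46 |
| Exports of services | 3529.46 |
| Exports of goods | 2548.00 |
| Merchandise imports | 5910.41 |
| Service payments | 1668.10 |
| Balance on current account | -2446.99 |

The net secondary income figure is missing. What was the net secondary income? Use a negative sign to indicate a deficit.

-344.48

Current account = goods balance + services balance + net primary income + net secondary income
Sum of the known components = -2102.51
Net secondary income = CA - (known components) = -2446.99 - (-2102.51) = -344.48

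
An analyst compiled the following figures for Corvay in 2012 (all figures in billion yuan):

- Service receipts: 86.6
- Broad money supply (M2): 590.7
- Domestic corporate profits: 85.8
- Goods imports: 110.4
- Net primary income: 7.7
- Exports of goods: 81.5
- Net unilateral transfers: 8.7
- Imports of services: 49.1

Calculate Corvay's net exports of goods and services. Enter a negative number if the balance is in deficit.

8.6

Goods balance = 81.5 - 110.4 = -28.9
Services balance = 86.6 - 49.1 = 37.5
Trade balance (goods + services) = -28.9 + 37.5 = 8.6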